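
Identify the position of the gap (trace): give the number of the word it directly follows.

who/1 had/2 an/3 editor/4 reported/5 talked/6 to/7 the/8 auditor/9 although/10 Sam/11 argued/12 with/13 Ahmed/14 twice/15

The displaced element is "who" (word 1).
It is linked across 1 clause boundary (Ø).
It functions as the subject of "talked", so the gap sits immediately after word 5 ("reported").
Base order: An editor had reported that who talked to the auditor although Sam argued with Ahmed twice.

5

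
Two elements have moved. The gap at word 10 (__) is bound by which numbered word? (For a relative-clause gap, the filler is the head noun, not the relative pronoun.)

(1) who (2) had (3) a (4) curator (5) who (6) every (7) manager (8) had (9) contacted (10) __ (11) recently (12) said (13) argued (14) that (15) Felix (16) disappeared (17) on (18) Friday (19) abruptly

The marked gap is inside the relative clause, the direct object of "contacted".
Its filler is the head noun "curator" (via "who"), at word 4.
(The other dependency links word 1 to a gap after word 12.)

4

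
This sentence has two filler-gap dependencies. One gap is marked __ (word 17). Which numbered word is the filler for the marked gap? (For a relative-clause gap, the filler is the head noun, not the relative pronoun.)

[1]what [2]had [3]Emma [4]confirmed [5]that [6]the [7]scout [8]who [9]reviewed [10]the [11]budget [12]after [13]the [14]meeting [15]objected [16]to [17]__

1

The marked gap is the object of the preposition "to" of "objected".
Its filler is the fronted wh-phrase "what", at word 1.
(The other dependency links word 7 to a gap after word 8.)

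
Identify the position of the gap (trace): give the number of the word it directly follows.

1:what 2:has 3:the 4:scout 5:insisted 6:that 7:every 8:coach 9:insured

The displaced element is "what" (word 1).
It is linked across 1 clause boundary (that).
It functions as the direct object of "insured", so the gap sits immediately after word 9 ("insured").
Base order: The scout has insisted that every coach insured what.

9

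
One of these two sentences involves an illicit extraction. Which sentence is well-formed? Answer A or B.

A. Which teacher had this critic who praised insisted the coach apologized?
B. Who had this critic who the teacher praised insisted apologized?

B

In A, the wh-phrase is extracted from inside a complex-NP island (relative clause) (introduced by "who"), which blocks movement.
In B, the extraction path crosses only that-complement boundaries, which are transparent.
So B is grammatical.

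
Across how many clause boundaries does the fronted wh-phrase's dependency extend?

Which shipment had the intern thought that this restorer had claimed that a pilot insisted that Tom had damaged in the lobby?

"which shipment" is extracted from the object of "damaged".
Boundaries crossed, outermost first: [that], [that], [that] — 3 in total.

3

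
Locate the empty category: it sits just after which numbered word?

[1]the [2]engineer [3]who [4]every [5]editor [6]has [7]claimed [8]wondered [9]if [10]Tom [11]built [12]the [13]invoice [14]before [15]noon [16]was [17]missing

7

The displaced element is "the engineer" (word 2).
It is linked across 1 clause boundary (Ø).
It functions as the subject of "wondered", so the gap sits immediately after word 7 ("claimed").
Base order: Every editor has claimed that the engineer wondered if Tom built the invoice before noon.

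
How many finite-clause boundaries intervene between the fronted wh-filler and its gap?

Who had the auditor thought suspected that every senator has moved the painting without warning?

"who" is extracted from the subject of "suspected".
Boundaries crossed, outermost first: [Ø] — 1 in total.

1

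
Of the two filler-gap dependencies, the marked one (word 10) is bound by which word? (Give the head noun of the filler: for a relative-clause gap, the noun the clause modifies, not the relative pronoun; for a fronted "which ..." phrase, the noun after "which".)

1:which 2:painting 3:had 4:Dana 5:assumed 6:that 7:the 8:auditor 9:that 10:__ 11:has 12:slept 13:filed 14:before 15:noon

8

The marked gap is inside the relative clause, the subject of "slept".
Its filler is the head noun "auditor" (via "that"), at word 8.
(The other dependency links word 2 to a gap after word 13.)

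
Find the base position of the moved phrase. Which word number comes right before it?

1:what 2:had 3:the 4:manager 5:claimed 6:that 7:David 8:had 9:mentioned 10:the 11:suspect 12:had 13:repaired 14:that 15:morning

The displaced element is "what" (word 1).
It is linked across 2 clause boundaries (that → Ø).
It functions as the direct object of "repaired", so the gap sits immediately after word 13 ("repaired").
Base order: The manager had claimed that David had mentioned the suspect had repaired what that morning.

13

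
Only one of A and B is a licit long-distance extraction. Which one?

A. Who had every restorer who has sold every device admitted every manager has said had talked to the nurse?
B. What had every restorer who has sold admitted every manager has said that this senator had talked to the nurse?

In B, the wh-phrase is extracted from inside a complex-NP island (relative clause) (introduced by "who"), which blocks movement.
In A, the extraction path crosses only that-complement boundaries, which are transparent.
So A is grammatical.

A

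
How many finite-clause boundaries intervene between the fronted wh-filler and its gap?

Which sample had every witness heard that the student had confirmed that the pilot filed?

"which sample" is extracted from the object of "filed".
Boundaries crossed, outermost first: [that], [that] — 2 in total.

2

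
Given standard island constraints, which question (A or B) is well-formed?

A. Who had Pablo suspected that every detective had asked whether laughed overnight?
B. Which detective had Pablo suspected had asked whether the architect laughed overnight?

In A, the wh-phrase is extracted from inside a wh-island (introduced by "whether"), which blocks movement.
In B, the extraction path crosses only that-complement boundaries, which are transparent.
So B is grammatical.

B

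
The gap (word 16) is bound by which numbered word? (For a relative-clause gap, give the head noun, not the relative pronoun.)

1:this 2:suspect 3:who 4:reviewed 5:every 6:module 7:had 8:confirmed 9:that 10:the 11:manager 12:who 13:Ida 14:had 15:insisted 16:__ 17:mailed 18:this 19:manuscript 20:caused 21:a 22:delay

11

The gap at 16 is the subject of "mailed", inside a relative clause.
The relative pronoun is "who" (word 12); it is bound by the head noun immediately before it.
Its filler is the head noun "manager", at word 11.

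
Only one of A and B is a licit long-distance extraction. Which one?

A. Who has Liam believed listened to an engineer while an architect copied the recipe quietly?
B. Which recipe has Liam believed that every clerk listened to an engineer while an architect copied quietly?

A

In B, the wh-phrase is extracted from inside an adjunct island (introduced by "while"), which blocks movement.
In A, the extraction path crosses only that-complement boundaries, which are transparent.
So A is grammatical.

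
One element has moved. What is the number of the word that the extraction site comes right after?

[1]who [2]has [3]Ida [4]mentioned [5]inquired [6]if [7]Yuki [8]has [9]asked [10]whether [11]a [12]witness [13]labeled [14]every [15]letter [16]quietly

The displaced element is "who" (word 1).
It is linked across 1 clause boundary (Ø).
It functions as the subject of "inquired", so the gap sits immediately after word 4 ("mentioned").
Base order: Ida has mentioned who inquired if Yuki has asked whether a witness labeled every letter quietly.

4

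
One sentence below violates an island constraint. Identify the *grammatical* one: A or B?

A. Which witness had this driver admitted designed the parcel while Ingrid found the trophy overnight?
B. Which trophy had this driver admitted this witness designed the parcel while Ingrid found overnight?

A

In B, the wh-phrase is extracted from inside an adjunct island (introduced by "while"), which blocks movement.
In A, the extraction path crosses only that-complement boundaries, which are transparent.
So A is grammatical.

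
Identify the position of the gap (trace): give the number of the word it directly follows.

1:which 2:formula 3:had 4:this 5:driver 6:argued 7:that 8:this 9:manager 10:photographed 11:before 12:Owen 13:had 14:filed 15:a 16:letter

10

The displaced element is "which formula" (word 2).
It is linked across 1 clause boundary (that).
It functions as the direct object of "photographed", so the gap sits immediately after word 10 ("photographed").
Base order: This driver had argued that this manager photographed which formula before Owen had filed a letter.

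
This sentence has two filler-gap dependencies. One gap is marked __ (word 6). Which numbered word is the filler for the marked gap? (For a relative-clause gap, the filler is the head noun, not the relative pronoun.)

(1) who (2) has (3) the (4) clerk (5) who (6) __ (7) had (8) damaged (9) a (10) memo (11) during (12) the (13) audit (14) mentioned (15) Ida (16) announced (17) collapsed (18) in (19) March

4

The marked gap is inside the relative clause, the subject of "damaged".
Its filler is the head noun "clerk" (via "who"), at word 4.
(The other dependency links word 1 to a gap after word 16.)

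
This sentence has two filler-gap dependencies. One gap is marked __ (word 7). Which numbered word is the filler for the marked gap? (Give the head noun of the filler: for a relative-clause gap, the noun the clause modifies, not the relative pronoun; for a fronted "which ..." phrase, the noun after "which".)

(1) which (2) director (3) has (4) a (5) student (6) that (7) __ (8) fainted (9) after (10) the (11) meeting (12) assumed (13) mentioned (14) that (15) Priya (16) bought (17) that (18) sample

5

The marked gap is inside the relative clause, the subject of "fainted".
Its filler is the head noun "student" (via "that"), at word 5.
(The other dependency links word 2 to a gap after word 12.)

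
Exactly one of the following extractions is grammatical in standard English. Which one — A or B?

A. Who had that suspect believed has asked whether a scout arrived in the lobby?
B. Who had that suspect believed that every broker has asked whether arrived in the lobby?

A

In B, the wh-phrase is extracted from inside a wh-island (introduced by "whether"), which blocks movement.
In A, the extraction path crosses only that-complement boundaries, which are transparent.
So A is grammatical.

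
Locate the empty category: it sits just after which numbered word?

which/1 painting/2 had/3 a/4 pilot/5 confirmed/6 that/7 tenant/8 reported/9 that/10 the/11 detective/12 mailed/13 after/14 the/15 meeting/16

The displaced element is "which painting" (word 2).
It is linked across 2 clause boundaries (Ø → that).
It functions as the direct object of "mailed", so the gap sits immediately after word 13 ("mailed").
Base order: A pilot had confirmed that tenant reported that the detective mailed which painting after the meeting.

13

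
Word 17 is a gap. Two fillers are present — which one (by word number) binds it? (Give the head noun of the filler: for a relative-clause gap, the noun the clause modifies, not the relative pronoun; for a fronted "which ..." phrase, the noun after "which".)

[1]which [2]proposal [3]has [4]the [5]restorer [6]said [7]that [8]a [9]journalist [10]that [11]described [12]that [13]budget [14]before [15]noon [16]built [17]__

The marked gap is the direct object of "built".
Its filler is the fronted wh-phrase "which proposal", at word 2.
(The other dependency links word 9 to a gap after word 10.)

2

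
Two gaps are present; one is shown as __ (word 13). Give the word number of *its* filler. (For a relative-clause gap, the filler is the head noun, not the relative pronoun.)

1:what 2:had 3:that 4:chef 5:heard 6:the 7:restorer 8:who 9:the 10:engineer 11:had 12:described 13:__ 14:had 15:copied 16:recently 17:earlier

7

The marked gap is inside the relative clause, the direct object of "described".
Its filler is the head noun "restorer" (via "who"), at word 7.
(The other dependency links word 1 to a gap after word 15.)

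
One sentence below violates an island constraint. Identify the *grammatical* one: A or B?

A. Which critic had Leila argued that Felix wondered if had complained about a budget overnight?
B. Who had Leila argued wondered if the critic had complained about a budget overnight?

B

In A, the wh-phrase is extracted from inside a wh-island (introduced by "if"), which blocks movement.
In B, the extraction path crosses only that-complement boundaries, which are transparent.
So B is grammatical.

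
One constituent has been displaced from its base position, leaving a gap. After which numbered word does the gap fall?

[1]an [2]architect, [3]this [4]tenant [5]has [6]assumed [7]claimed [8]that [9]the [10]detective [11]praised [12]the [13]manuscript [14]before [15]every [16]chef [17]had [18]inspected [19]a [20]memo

6

The displaced element is "an architect" (word 2).
It is linked across 1 clause boundary (Ø).
It functions as the subject of "claimed", so the gap sits immediately after word 6 ("assumed").
Base order: This tenant has assumed that an architect claimed that the detective praised the manuscript before every chef had inspected a memo.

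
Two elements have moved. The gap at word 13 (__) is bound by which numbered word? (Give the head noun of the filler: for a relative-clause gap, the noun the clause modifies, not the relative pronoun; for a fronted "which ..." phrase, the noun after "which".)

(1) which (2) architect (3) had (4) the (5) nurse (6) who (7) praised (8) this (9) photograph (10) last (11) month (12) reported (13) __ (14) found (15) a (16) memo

2

The marked gap is the subject of "found".
Its filler is the fronted wh-phrase "which architect", at word 2.
(The other dependency links word 5 to a gap after word 6.)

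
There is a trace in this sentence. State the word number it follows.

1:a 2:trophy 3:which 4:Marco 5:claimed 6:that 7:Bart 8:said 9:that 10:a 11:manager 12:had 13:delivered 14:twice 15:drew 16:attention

13

The displaced element is "a trophy" (word 2).
It is linked across 2 clause boundaries (that → that).
It functions as the direct object of "delivered", so the gap sits immediately after word 13 ("delivered").
Base order: Marco claimed that Bart said that a manager had delivered a trophy twice.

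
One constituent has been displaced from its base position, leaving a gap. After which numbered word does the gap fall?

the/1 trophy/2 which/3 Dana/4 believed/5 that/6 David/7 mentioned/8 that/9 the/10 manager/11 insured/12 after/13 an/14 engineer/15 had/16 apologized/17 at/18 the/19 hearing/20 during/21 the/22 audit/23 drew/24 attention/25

The displaced element is "the trophy" (word 2).
It is linked across 2 clause boundaries (that → that).
It functions as the direct object of "insured", so the gap sits immediately after word 12 ("insured").
Base order: Dana believed that David mentioned that the manager insured the trophy after an engineer had apologized at the hearing during the audit.

12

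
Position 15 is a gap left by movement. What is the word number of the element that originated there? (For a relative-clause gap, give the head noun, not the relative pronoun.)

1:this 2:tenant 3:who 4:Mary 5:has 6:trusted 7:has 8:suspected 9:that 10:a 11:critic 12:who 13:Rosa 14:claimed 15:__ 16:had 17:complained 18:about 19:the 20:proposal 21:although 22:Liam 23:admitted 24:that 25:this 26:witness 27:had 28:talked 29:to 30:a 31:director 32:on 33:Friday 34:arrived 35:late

11

The gap at 15 is the subject of "complained", inside a relative clause.
The relative pronoun is "who" (word 12); it is bound by the head noun immediately before it.
Its filler is the head noun "critic", at word 11.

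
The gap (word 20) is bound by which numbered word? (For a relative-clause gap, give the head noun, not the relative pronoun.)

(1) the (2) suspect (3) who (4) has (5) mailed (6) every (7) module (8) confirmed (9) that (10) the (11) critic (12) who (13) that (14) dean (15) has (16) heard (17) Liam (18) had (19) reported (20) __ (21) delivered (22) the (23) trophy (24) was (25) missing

The gap at 20 is the subject of "delivered", inside a relative clause.
The relative pronoun is "who" (word 12); it is bound by the head noun immediately before it.
Its filler is the head noun "critic", at word 11.

11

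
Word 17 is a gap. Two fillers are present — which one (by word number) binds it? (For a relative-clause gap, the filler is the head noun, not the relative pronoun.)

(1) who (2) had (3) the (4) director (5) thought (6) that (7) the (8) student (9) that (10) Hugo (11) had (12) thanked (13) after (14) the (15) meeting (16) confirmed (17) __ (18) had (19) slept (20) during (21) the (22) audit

The marked gap is the subject of "slept".
Its filler is the fronted wh-phrase "who", at word 1.
(The other dependency links word 8 to a gap after word 12.)

1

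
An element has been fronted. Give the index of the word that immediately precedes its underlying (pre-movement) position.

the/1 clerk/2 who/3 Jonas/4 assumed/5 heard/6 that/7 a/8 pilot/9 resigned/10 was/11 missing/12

The displaced element is "the clerk" (word 2).
It is linked across 1 clause boundary (Ø).
It functions as the subject of "heard", so the gap sits immediately after word 5 ("assumed").
Base order: Jonas assumed that the clerk heard that a pilot resigned.

5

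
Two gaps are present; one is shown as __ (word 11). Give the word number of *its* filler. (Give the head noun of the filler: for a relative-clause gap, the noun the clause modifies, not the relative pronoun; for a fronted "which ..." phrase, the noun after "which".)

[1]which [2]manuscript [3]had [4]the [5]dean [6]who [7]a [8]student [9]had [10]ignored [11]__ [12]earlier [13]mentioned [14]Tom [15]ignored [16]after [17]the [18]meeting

5

The marked gap is inside the relative clause, the direct object of "ignored".
Its filler is the head noun "dean" (via "who"), at word 5.
(The other dependency links word 2 to a gap after word 15.)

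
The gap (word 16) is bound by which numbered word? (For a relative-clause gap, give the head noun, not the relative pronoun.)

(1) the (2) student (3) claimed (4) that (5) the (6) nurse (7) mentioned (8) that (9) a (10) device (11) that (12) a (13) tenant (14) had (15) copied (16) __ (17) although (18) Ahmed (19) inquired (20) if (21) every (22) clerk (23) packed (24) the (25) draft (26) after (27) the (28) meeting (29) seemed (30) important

The gap at 16 is the object of "copied", inside a relative clause.
The relative pronoun is "that" (word 11); it is bound by the head noun immediately before it.
Its filler is the head noun "device", at word 10.

10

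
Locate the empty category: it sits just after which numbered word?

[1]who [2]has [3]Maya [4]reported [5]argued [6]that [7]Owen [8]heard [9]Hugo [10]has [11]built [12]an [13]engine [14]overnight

The displaced element is "who" (word 1).
It is linked across 1 clause boundary (Ø).
It functions as the subject of "argued", so the gap sits immediately after word 4 ("reported").
Base order: Maya has reported who argued that Owen heard Hugo has built an engine overnight.

4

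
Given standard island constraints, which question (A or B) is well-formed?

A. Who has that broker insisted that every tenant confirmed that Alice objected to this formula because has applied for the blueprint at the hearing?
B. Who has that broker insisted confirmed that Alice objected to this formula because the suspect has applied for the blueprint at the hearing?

B

In A, the wh-phrase is extracted from inside an adjunct island (introduced by "because"), which blocks movement.
In B, the extraction path crosses only that-complement boundaries, which are transparent.
So B is grammatical.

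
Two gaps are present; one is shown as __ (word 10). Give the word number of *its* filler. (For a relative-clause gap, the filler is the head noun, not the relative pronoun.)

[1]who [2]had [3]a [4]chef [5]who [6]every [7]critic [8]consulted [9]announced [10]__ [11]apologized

The marked gap is the subject of "apologized".
Its filler is the fronted wh-phrase "who", at word 1.
(The other dependency links word 4 to a gap after word 8.)

1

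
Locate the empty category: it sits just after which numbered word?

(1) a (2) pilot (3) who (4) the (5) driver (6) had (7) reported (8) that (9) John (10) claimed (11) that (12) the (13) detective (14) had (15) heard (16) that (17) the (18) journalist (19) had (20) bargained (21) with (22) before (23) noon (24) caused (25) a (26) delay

The displaced element is "a pilot" (word 2).
It is linked across 3 clause boundaries (that → that → that).
It functions as the object of the preposition "with" of "bargained", so the gap sits immediately after word 21 ("with").
Base order: The driver had reported that John claimed that the detective had heard that the journalist had bargained with a pilot before noon.

21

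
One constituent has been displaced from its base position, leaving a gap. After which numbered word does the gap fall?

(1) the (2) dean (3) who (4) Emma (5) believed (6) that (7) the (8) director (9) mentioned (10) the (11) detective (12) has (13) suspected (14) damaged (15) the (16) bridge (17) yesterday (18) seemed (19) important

The displaced element is "the dean" (word 2).
It is linked across 3 clause boundaries (that → Ø → Ø).
It functions as the subject of "damaged", so the gap sits immediately after word 13 ("suspected").
Base order: Emma believed that the director mentioned the detective has suspected that the dean damaged the bridge yesterday.

13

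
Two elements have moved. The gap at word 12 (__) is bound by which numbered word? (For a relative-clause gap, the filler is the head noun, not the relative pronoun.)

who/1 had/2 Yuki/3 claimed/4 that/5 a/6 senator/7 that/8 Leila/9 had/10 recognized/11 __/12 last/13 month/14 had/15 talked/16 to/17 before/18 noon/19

The marked gap is inside the relative clause, the direct object of "recognized".
Its filler is the head noun "senator" (via "that"), at word 7.
(The other dependency links word 1 to a gap after word 17.)

7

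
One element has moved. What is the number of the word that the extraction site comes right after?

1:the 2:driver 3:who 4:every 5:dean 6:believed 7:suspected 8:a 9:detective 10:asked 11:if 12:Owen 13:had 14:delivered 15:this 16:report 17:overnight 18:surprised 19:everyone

6

The displaced element is "the driver" (word 2).
It is linked across 1 clause boundary (Ø).
It functions as the subject of "suspected", so the gap sits immediately after word 6 ("believed").
Base order: Every dean believed that the driver suspected a detective asked if Owen had delivered this report overnight.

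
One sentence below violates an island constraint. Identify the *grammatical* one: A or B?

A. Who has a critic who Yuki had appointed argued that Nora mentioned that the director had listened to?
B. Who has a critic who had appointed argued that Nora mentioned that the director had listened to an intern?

A

In B, the wh-phrase is extracted from inside a complex-NP island (relative clause) (introduced by "who"), which blocks movement.
In A, the extraction path crosses only that-complement boundaries, which are transparent.
So A is grammatical.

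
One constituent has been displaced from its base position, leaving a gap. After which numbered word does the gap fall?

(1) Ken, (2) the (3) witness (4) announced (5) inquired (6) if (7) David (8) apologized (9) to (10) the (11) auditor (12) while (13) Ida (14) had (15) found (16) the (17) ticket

4

The displaced element is "Ken" (word 1).
It is linked across 1 clause boundary (Ø).
It functions as the subject of "inquired", so the gap sits immediately after word 4 ("announced").
Base order: The witness announced that Ken inquired if David apologized to the auditor while Ida had found the ticket.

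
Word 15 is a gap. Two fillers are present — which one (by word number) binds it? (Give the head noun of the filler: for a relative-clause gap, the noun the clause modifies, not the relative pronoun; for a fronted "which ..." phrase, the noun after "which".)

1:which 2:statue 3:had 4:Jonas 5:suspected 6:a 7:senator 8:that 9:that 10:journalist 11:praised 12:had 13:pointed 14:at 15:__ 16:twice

2

The marked gap is the object of the preposition "at" of "pointed".
Its filler is the fronted wh-phrase "which statue", at word 2.
(The other dependency links word 7 to a gap after word 11.)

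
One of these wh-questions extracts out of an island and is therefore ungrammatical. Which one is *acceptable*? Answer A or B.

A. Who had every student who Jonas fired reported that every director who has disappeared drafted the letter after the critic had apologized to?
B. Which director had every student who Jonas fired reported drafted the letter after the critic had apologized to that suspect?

B

In A, the wh-phrase is extracted from inside an adjunct island (introduced by "after"), which blocks movement.
In B, the extraction path crosses only that-complement boundaries, which are transparent.
So B is grammatical.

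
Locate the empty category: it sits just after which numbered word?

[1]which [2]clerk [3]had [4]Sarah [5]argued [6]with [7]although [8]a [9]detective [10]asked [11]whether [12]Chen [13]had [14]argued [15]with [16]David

6

The displaced element is "which clerk" (word 2).
It functions as the object of the preposition "with" of "argued", so the gap sits immediately after word 6 ("with").
Base order: Sarah had argued with which clerk although a detective asked whether Chen had argued with David.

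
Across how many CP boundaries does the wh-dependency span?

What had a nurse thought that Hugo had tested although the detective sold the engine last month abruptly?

"what" is extracted from the object of "tested".
Boundaries crossed, outermost first: [that] — 1 in total.

1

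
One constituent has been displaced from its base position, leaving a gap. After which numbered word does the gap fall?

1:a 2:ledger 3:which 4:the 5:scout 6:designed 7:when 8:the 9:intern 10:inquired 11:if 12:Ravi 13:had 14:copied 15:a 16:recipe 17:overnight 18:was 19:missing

6

The displaced element is "a ledger" (word 2).
It functions as the direct object of "designed", so the gap sits immediately after word 6 ("designed").
Base order: The scout designed a ledger when the intern inquired if Ravi had copied a recipe overnight.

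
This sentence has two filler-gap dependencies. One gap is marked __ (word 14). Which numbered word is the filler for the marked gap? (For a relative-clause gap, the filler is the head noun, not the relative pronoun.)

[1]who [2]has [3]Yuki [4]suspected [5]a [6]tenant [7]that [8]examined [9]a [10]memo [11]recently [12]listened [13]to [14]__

1

The marked gap is the object of the preposition "to" of "listened".
Its filler is the fronted wh-phrase "who", at word 1.
(The other dependency links word 6 to a gap after word 7.)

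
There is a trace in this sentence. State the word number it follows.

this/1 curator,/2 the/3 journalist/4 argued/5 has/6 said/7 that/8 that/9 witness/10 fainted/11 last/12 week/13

The displaced element is "this curator" (word 2).
It is linked across 1 clause boundary (Ø).
It functions as the subject of "said", so the gap sits immediately after word 5 ("argued").
Base order: The journalist argued that this curator has said that that witness fainted last week.

5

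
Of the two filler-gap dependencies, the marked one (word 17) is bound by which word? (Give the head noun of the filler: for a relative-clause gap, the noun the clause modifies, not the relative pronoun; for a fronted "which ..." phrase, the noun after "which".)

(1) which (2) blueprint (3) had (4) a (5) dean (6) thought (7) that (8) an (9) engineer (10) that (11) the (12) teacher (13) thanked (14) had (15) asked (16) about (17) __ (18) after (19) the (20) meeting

The marked gap is the object of the preposition "about" of "asked".
Its filler is the fronted wh-phrase "which blueprint", at word 2.
(The other dependency links word 9 to a gap after word 13.)

2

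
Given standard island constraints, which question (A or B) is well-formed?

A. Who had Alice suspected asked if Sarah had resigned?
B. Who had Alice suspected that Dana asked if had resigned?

In B, the wh-phrase is extracted from inside a wh-island (introduced by "if"), which blocks movement.
In A, the extraction path crosses only that-complement boundaries, which are transparent.
So A is grammatical.

A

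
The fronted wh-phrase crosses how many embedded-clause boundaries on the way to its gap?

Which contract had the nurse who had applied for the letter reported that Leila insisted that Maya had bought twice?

"which contract" is extracted from the object of "bought".
Boundaries crossed, outermost first: [that], [that] — 2 in total.

2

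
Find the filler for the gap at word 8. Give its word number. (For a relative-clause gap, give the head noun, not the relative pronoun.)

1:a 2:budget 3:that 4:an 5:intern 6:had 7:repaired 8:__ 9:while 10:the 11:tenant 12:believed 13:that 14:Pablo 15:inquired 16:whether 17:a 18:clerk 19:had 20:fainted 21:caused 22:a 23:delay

The gap at 8 is the object of "repaired", inside a relative clause.
The relative pronoun is "that" (word 3); it is bound by the head noun immediately before it.
Its filler is the head noun "budget", at word 2.

2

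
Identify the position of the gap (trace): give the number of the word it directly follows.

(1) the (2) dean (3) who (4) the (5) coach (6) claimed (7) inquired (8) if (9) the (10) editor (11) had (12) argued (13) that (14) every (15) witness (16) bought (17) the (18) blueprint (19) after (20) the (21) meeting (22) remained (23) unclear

The displaced element is "the dean" (word 2).
It is linked across 1 clause boundary (Ø).
It functions as the subject of "inquired", so the gap sits immediately after word 6 ("claimed").
Base order: The coach claimed that the dean inquired if the editor had argued that every witness bought the blueprint after the meeting.

6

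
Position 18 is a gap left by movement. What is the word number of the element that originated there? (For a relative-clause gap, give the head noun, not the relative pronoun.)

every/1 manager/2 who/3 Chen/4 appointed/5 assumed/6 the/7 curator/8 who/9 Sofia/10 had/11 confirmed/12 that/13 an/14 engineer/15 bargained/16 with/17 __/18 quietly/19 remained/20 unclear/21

The gap at 18 is the prepositional object of "bargained", inside a relative clause.
The relative pronoun is "who" (word 9); it is bound by the head noun immediately before it.
Its filler is the head noun "curator", at word 8.

8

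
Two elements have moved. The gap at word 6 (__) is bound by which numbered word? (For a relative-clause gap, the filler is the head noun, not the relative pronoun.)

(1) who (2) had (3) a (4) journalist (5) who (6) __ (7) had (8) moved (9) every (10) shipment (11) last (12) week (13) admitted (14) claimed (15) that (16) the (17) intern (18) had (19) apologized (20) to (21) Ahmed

4

The marked gap is inside the relative clause, the subject of "moved".
Its filler is the head noun "journalist" (via "who"), at word 4.
(The other dependency links word 1 to a gap after word 13.)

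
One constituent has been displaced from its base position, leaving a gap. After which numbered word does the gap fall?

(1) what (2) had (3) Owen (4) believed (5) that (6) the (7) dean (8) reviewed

8

The displaced element is "what" (word 1).
It is linked across 1 clause boundary (that).
It functions as the direct object of "reviewed", so the gap sits immediately after word 8 ("reviewed").
Base order: Owen had believed that the dean reviewed what.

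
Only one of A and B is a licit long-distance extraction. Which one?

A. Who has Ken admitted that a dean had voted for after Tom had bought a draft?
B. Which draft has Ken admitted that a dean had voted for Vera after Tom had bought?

A

In B, the wh-phrase is extracted from inside an adjunct island (introduced by "after"), which blocks movement.
In A, the extraction path crosses only that-complement boundaries, which are transparent.
So A is grammatical.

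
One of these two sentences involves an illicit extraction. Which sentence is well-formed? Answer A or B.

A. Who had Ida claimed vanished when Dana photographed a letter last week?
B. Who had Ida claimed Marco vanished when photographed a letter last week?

A

In B, the wh-phrase is extracted from inside an adjunct island (introduced by "when"), which blocks movement.
In A, the extraction path crosses only that-complement boundaries, which are transparent.
So A is grammatical.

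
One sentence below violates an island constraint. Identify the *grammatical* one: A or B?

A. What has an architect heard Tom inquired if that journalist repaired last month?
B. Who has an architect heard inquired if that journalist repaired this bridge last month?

B

In A, the wh-phrase is extracted from inside a wh-island (introduced by "if"), which blocks movement.
In B, the extraction path crosses only that-complement boundaries, which are transparent.
So B is grammatical.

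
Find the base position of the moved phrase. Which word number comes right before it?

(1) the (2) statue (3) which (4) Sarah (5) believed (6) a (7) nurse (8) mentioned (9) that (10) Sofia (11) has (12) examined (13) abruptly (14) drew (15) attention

12

The displaced element is "the statue" (word 2).
It is linked across 2 clause boundaries (Ø → that).
It functions as the direct object of "examined", so the gap sits immediately after word 12 ("examined").
Base order: Sarah believed a nurse mentioned that Sofia has examined the statue abruptly.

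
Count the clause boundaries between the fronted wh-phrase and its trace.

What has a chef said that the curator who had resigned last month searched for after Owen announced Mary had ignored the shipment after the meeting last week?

1

"what" is extracted from the PP object of "searched".
Boundaries crossed, outermost first: [that] — 1 in total.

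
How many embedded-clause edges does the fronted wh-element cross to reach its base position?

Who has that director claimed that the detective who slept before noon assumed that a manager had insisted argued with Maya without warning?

"who" is extracted from the subject of "argued".
Boundaries crossed, outermost first: [that], [that], [Ø] — 3 in total.

3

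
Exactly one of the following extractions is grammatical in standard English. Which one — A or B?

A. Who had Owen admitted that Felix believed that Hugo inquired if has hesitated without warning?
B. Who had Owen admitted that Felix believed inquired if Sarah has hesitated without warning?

In A, the wh-phrase is extracted from inside a wh-island (introduced by "if"), which blocks movement.
In B, the extraction path crosses only that-complement boundaries, which are transparent.
So B is grammatical.

B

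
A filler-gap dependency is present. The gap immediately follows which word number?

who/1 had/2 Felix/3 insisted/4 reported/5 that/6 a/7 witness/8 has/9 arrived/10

The displaced element is "who" (word 1).
It is linked across 1 clause boundary (Ø).
It functions as the subject of "reported", so the gap sits immediately after word 4 ("insisted").
Base order: Felix had insisted who reported that a witness has arrived.

4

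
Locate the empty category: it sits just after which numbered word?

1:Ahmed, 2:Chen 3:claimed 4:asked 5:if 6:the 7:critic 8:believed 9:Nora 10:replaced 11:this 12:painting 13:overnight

3

The displaced element is "Ahmed" (word 1).
It is linked across 1 clause boundary (Ø).
It functions as the subject of "asked", so the gap sits immediately after word 3 ("claimed").
Base order: Chen claimed that Ahmed asked if the critic believed Nora replaced this painting overnight.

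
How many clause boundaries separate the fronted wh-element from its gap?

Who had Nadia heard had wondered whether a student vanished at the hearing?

1

"who" is extracted from the subject of "wondered".
Boundaries crossed, outermost first: [Ø] — 1 in total.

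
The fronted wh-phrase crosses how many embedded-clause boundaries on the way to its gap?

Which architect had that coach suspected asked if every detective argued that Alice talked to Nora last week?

1

"which architect" is extracted from the subject of "asked".
Boundaries crossed, outermost first: [Ø] — 1 in total.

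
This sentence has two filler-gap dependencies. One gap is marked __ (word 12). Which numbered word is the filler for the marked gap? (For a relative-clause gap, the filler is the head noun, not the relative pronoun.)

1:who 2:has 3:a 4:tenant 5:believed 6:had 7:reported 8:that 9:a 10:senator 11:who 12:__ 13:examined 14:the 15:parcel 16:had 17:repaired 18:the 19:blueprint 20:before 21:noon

The marked gap is inside the relative clause, the subject of "examined".
Its filler is the head noun "senator" (via "who"), at word 10.
(The other dependency links word 1 to a gap after word 5.)

10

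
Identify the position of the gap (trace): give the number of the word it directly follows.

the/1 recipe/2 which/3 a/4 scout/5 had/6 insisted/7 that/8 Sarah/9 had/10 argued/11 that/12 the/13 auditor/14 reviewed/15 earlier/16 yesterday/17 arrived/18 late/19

15

The displaced element is "the recipe" (word 2).
It is linked across 2 clause boundaries (that → that).
It functions as the direct object of "reviewed", so the gap sits immediately after word 15 ("reviewed").
Base order: A scout had insisted that Sarah had argued that the auditor reviewed the recipe earlier yesterday.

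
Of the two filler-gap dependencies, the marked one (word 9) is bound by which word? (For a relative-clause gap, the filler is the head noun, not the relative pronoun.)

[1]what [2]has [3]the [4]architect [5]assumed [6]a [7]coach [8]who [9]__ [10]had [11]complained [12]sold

7

The marked gap is inside the relative clause, the subject of "complained".
Its filler is the head noun "coach" (via "who"), at word 7.
(The other dependency links word 1 to a gap after word 12.)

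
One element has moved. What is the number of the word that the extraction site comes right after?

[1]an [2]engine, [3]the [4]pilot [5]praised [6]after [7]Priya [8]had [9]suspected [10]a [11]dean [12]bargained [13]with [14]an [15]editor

5

The displaced element is "an engine" (word 2).
It functions as the direct object of "praised", so the gap sits immediately after word 5 ("praised").
Base order: The pilot praised an engine after Priya had suspected a dean bargained with an editor.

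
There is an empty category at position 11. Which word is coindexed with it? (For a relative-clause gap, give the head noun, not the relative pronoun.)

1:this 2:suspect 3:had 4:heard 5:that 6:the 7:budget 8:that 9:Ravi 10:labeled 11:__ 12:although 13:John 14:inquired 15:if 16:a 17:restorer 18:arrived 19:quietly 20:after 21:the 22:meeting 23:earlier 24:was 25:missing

The gap at 11 is the object of "labeled", inside a relative clause.
The relative pronoun is "that" (word 8); it is bound by the head noun immediately before it.
Its filler is the head noun "budget", at word 7.

7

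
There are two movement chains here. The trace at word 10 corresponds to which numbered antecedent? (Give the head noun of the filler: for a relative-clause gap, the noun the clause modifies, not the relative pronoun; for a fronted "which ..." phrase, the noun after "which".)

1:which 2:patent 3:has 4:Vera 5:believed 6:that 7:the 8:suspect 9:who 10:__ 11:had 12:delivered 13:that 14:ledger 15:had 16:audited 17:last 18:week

8

The marked gap is inside the relative clause, the subject of "delivered".
Its filler is the head noun "suspect" (via "who"), at word 8.
(The other dependency links word 2 to a gap after word 16.)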